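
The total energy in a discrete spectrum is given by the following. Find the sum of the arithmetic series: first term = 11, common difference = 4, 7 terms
Last term: a_n=11 + (7 - 1)·4=35
Sum=n(a_1 + a_n)/2=7(11 + 35)/2=161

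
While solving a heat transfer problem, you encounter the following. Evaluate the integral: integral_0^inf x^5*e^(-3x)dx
This is a Gamma integral. Substitute u = 3x (du = 3 dx):
integral_0^inf x^5*e^(-3x) dx = (1/3^6) integral_0^inf u^5*e^(-u) du
= Gamma(6)/3^6 = 5!/3^6 = 120/729

Answer: 40/243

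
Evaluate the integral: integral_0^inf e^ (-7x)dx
integral_0^inf e^(-7x) dx=[-1/7*e^(-7x)]_0^inf
=0 - (-1/7)=1/7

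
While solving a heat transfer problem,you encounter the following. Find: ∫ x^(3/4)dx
Power rule: ∫ x^(3/4) dx = x^(7/4)/(7/4) + C

Answer: (4/7)·x^(7/4) + C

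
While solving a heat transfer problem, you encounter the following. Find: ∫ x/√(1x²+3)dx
Let u = x²+3, du = 2x dx
∫ (1/2)·u^(-1/2) du = √u+C

Answer: √(x²+3)+C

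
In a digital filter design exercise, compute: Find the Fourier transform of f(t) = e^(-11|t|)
Using the standard pair: F{e^(-a|t|)}=2a/(a^2 + omega^2)
With a=11: F(omega)=22/(121 + omega^2)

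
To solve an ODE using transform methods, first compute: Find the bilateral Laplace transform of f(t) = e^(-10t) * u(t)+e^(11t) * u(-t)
For e^(-10t) * u(t): L=1/(s + 10), Re(s) > -10
For e^(11t) * u(-t): L=-1/(s-11), Re(s) < 11
Combined: F(s)=1/(s + 10) - 1/(s-11), -10 < Re(s) < 11

Answer: 1/(s + 10) - 1/(s-11), ROC: -10 < Re(s) < 11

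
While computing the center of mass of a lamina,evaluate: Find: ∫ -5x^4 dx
Using power rule: ∫ -5x^4 dx = -5/5 x^5 + C = -x^5 + C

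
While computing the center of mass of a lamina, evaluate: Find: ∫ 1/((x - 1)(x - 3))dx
Partial fractions: 1/((x-1)(x-3)) = A/(x-1)+B/(x-3)
A = -1/2, B = 1/2
∫ [-1/2· 1/(x-1)+1/2· 1/(x-3)] dx
= (1/2)[ln|x-3| - ln|x-1|]+C

Answer: (1/2)·ln|(x-3)/(x-1)|+C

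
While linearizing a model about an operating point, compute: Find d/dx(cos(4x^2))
Chain rule: d/dx[cos(u)] = -sin(u)·u' where u = 4x^2
u' = 8x

Answer: -8x·sin(4x^2)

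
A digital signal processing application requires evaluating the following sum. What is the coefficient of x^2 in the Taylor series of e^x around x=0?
Taylor series of e^x = Σ x^n/n!
Coefficient of x^2 = 1/2! = 1/2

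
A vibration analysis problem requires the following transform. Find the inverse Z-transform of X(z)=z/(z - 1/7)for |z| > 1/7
Standard pair: z/(z-a) <-> a^n*u[n] for causal signals
With a = 1/7: x[n] = (1/7)^n*u[n]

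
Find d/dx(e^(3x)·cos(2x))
Product rule: (fg)' = f'g + fg'
f = e^(3x), f' = 3·e^(3x)
g = cos(2x), g' = -2·sin(2x)

Answer: 3·e^(3x)·cos(2x) - 2·e^(3x)·sin(2x)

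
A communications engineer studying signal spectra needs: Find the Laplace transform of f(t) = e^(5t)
L{e^(at)} = 1/(s-a)
L{e^(5t)} = 1/(s-5)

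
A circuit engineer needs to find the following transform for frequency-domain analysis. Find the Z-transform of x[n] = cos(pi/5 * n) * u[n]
Z{cos(w0*n)*u[n]}=z(z - cos(w0))/(z^2-2z*cos(w0)+1)
With w0=pi/5: X(z)=z(z - cos(pi/5))/(z^2-2z*cos(pi/5)+1)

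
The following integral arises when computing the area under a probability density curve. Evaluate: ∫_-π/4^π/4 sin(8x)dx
Antiderivative: -cos(8x)/8
Evaluate at bounds: [-cos(8·π/4)/8] - [-cos(8·-π/4)/8]
= (-(1)+(1))/8 = 0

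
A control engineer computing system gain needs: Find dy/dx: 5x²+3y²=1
Differentiate: 10x+6y·(dy/dx) = 0
dy/dx = -10x/(6y) = -(5/3)·(x/y)

Answer: dy/dx = -(5/3)·(x/y)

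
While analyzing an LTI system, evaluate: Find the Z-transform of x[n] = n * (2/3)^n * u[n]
Using the property Z{n*a^n*u[n]} = az/(z-a)^2
With a = 2/3: X(z) = (2/3)z/(z - 2/3)^2, |z| > 2/3

Answer: (2/3)z/(z - 2/3)^2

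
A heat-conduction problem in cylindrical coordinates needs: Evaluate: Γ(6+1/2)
Γ(n + 1/2)=(2n)!√π/(4^n·n!)
=479001600√π/(4096·720)=(10395/64)·√π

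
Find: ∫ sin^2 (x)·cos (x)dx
Let u = sin(x), du = cos(x) dx
∫ u^2 du = u^3/3+C

Answer: sin^3(x)/3+C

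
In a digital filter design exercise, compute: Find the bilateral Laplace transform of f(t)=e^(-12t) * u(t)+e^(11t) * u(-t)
For e^(-12t)*u(t): L=1/(s+12), Re(s) > -12
For e^(11t)*u(-t): L=-1/(s-11), Re(s) < 11
Combined: F(s)=1/(s+12)-1/(s-11), -12 < Re(s) < 11

Answer: 1/(s+12)-1/(s-11), ROC: -12 < Re(s) < 11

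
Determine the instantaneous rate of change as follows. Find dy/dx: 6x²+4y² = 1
Differentiate: 12x+8y·(dy/dx)=0
dy/dx=-12x/(8y)=-(3/2)·(x/y)

Answer: dy/dx=-(3/2)·(x/y)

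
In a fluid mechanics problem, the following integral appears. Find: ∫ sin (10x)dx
Using substitution u = 10x: ∫ sin(u) du/10 = -cos(u)/10+C

Answer: (-1/10)cos(10x)+C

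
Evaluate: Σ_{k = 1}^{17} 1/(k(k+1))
Partial fractions: 1/(k(k + 1)) = 1/k - 1/(k + 1)
Telescoping sum: 1(1 - 1/18) = 1·17/18

Answer: 17/18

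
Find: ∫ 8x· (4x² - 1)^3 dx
Let u=4x² - 1, du=8x dx
∫ u^3 du=u^4/4+C

Answer: (4x² - 1)^4/4+C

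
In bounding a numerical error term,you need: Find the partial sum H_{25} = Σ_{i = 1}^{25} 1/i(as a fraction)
H_25=1 + 1/2 + 1/3 + ... + 1/25
=34052522467/8923714800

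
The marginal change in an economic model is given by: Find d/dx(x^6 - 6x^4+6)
Power rule: d/dx(ax^n)=n·a·x^(n-1)
Term by term: 6·x^5-24·x^3

Answer: 6x^5-24x^3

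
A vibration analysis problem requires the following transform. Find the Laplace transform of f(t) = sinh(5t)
L{sinh(at)}=a/(s²-a²)
L{sinh(5t)}=5/(s²-25)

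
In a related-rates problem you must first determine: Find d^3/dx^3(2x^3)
Apply power rule 3 times:
d^1: 6x^2
d^2: 12x
d^3: 12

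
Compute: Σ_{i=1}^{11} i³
Using formula: Σ i^3=[n(n + 1)/2]²=[11·12/2]²=4356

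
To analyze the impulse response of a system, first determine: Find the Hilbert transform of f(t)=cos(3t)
The Hilbert transform shifts each frequency component by -pi/2.
H{cos(wt)} = sin(wt)
With w = 3: H{cos(3t)} = sin(3t)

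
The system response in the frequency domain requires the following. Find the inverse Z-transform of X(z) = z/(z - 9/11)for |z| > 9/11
Standard pair: z/(z-a) <-> a^n*u[n] for causal signals
With a = 9/11: x[n] = (9/11)^n*u[n]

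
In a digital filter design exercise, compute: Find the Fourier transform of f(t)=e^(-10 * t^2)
The Fourier transform of a Gaussian e^(-a*t^2) is sqrt(pi/a)*e^(-omega^2/(4a)).
With a=10: F(omega)=sqrt(pi/10)*e^(-omega^2/40)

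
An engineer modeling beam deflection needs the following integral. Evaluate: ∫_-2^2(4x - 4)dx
Step 1: Find antiderivative F(x)=2x^2-4x
Step 2: F(2) - F(-2)=0 - (16)=-16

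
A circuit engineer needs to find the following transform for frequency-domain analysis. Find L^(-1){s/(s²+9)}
L^(-1){s/(s² + w²)}=cos(wt)
Here w=3

Answer: cos(3t)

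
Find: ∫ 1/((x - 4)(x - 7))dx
Partial fractions: 1/((x-4)(x-7)) = A/(x-4)+B/(x-7)
A = -1/3, B = 1/3
∫ [-1/3· 1/(x-4)+1/3· 1/(x-7)] dx
= (1/3)[ln|x-7| - ln|x-4|]+C

Answer: (1/3)·ln|(x-7)/(x-4)|+C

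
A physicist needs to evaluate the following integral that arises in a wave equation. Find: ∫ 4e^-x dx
Since d/dx[e^-x]=- e^-x, we get -4e^-x + C

Answer: -4e^-x + C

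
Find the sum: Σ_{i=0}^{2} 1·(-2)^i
Geometric series: S=a(1 - r^n)/(1 - r)
a=1, r=-2, n=3
S=1(1 + 8)/3=3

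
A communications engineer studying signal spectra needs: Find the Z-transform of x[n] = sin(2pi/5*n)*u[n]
Z{sin(w0*n)*u[n]} = z*sin(w0)/(z^2 - 2z*cos(w0) + 1)
With w0 = 2pi/5: X(z) = z*sin(2pi/5)/(z^2 - 2z*cos(2pi/5) + 1)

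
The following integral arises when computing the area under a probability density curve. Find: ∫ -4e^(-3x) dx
Since d/dx[e^(-3x)] = -3e^(-3x), we get 4/3 e^(-3x)+C

Answer: (4/3)e^(-3x)+C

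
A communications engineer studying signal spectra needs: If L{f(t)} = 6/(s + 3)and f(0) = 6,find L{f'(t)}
L{f'(t)}=s·F(s) - f(0)=6s/(s+3)-6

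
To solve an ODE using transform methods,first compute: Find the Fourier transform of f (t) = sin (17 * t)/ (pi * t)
sin(W * t)/(pi * t) = (W/pi) * sinc(W * t/pi) is the impulse response of the ideal low-pass filter with cutoff W (here W = 17).
Its Fourier transform is a rectangular function:
F(omega) = 1 for |omega| < 17, 0 otherwise

Answer: rect(omega/34) [i.e., 1 for |omega| < 17, 0 otherwise]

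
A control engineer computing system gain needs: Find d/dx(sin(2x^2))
Chain rule: d/dx[sin(u)] = cos(u)·u' where u = 2x^2
u' = 4x

Answer: 4x·cos(2x^2)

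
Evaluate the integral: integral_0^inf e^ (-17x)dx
integral_0^inf e^(-17x) dx = [-1/17 * e^(-17x)]_0^inf
= 0 - (-1/17) = 1/17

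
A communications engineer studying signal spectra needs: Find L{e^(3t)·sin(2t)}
First shifting: L{e^(at)f(t)} = F(s-a)
L{sin(2t)} = 2/(s² + 4)
Shift: 2/((s-3)² + 4)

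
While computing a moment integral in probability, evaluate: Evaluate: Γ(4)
Γ(n) = (n-1)! for positive integers
Γ(4) = 3! = 6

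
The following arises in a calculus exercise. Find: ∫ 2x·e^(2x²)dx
Let u = 2x², du = 4x dx
∫ (1/2)e^u du = e^u/2 + C

Answer: e^(2x²)/2 + C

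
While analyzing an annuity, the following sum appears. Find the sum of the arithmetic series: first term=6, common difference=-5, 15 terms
Last term: a_n = 6+(15-1)·-5 = -64
Sum = n(a_1+a_n)/2 = 15(6+(-64))/2 = -435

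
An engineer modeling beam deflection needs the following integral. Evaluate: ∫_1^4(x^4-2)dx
Step 1: Find antiderivative F(x) = (1/5)x^5-2x
Step 2: F(4) - F(1) = 984/5 - (-9/5) = 993/5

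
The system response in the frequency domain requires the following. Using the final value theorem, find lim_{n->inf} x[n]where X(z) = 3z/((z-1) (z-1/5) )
Final value theorem: lim x[n]=lim_{z->1} (z-1) * X(z)
(z-1) * X(z)=3z/(z-1/5)
As z->1: 3/(1 - 1/5)=3/(4/5)=15/4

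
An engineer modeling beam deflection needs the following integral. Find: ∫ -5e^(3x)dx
Since d/dx[e^(3x)] = 3e^(3x), we get -5/3 e^(3x)+C

Answer: (-5/3)e^(3x)+C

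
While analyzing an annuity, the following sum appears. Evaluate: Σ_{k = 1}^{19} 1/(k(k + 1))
Partial fractions: 1/(k(k + 1)) = 1/k - 1/(k + 1)
Telescoping sum: 1(1 - 1/20) = 1·19/20

Answer: 19/20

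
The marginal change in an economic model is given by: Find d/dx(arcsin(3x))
d/dx[arcsin(u)]=u'/√(1-u²), u=3x, u'=3

Answer: 3/√(1 - 9x²)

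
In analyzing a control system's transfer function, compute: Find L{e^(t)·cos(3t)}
First shifting: L{e^(at)f(t)}=F(s-a)
L{cos(3t)}=s/(s²+9)
Shift: (s-1)/((s-1)²+9)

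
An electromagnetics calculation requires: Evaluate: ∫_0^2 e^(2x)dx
Antiderivative: (1/2)e^(2x)
Evaluate: (1/2)(e^4 - 1)

Answer: (e^4 - 1)/2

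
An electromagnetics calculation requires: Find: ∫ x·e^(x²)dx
Let u=x², du=2x dx
∫ (1/2)e^u du=e^u/2 + C

Answer: e^(x²)/2 + C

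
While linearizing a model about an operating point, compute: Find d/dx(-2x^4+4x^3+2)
Power rule: d/dx(ax^n)=n·a·x^(n-1)
Term by term: -8·x^3+12·x^2

Answer: -8x^3+12x^2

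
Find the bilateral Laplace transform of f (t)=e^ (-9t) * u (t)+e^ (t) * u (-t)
For e^(-9t) * u(t): L=1/(s + 9), Re(s) > -9
For e^(t) * u(-t): L=-1/(s-1), Re(s) < 1
Combined: F(s)=1/(s + 9) - 1/(s-1), -9 < Re(s) < 1

Answer: 1/(s + 9) - 1/(s-1), ROC: -9 < Re(s) < 1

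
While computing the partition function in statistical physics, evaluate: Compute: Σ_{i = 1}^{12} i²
Using formula: Σ i^2 = n(n + 1)(2n + 1)/6 = 12·13·25/6 = 650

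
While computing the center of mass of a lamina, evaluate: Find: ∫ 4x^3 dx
Using power rule: ∫ 4x^3 dx=4/4 x^4 + C=x^4 + C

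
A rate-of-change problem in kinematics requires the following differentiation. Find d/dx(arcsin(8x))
d/dx[arcsin(u)]=u'/√(1-u²), u=8x, u'=8

Answer: 8/√(1 - 64x²)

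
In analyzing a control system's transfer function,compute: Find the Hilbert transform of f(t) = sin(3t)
The Hilbert transform shifts each frequency component by -pi/2.
H{sin(wt)} = -cos(wt)
With w = 3: H{sin(3t)} = -cos(3t)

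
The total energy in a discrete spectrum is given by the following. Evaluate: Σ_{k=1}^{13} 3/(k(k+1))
Partial fractions: 3/(k(k+1))=3/k - 3/(k+1)
Telescoping sum: 3(1-1/14)=3·13/14

Answer: 39/14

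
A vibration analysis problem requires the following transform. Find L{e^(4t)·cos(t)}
First shifting: L{e^(at)f(t)}=F(s-a)
L{cos(t)}=s/(s²+1)
Shift: (s-4)/((s-4)²+1)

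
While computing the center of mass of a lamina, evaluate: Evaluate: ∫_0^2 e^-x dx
Antiderivative: -e^-x
Evaluate: -(e^-2 - 1)

Answer: (e^-2 - 1)/(-1)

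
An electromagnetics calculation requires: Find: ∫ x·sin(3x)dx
By parts: u=x, dv=sin(3x) dx
du=dx, v=-cos(3x)/3
=-x·cos(3x)/3+sin(3x)/3²+C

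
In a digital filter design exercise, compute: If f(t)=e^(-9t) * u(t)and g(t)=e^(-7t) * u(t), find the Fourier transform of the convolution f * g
By the convolution theorem: F{f * g} = F(omega) * G(omega)
F(omega) = 1/(9+j * omega), G(omega) = 1/(7+j * omega)
F{f * g} = 1/((9+j * omega)(7+j * omega))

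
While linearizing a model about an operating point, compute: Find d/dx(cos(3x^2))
Chain rule: d/dx[cos(u)] = -sin(u)·u' where u = 3x^2
u' = 6x

Answer: -6x·sin(3x^2)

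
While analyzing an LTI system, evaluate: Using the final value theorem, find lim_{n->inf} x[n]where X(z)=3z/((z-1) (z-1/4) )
Final value theorem: lim x[n]=lim_{z->1} (z-1)*X(z)
(z-1)*X(z)=3z/(z-1/4)
As z->1: 3/(1 - 1/4)=3/(3/4)=4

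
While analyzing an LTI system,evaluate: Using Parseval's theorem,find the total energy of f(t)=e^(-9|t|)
Parseval's theorem: E=integral |f(t)|^2 dt=(1/2pi) integral |F(omega)|^2 domega
E=integral_{-inf}^{inf} e^(-18|t|) dt=2*integral_0^inf e^(-18t) dt=2/(2*9)=1/9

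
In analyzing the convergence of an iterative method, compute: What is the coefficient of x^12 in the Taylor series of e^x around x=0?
Taylor series of e^x=Σ x^n/n!
Coefficient of x^12=1/12!=1/479001600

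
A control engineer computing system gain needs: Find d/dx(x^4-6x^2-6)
Power rule: d/dx(ax^n)=n·a·x^(n-1)
Term by term: 4·x^3 - 12·x

Answer: 4x^3 - 12x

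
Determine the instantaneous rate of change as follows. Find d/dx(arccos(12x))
d/dx[arccos(u)]=-u'/√(1-u²), u=12x, u'=12

Answer: -12/√(1 - 144x²)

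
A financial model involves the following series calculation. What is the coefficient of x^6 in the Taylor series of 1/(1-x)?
1/(1-x) = Σ x^n for |x|<1
All coefficients are 1

Answer: 1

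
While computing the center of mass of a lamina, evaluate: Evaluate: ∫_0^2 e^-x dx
Antiderivative: -e^-x
Evaluate: -(e^-2-1)

Answer: (e^-2-1)/(-1)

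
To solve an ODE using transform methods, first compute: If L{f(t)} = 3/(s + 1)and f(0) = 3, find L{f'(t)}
L{f'(t)} = s·F(s) - f(0) = 3s/(s + 1) - 3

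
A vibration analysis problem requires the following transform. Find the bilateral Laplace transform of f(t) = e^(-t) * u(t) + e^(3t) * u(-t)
For e^(-t) * u(t): L=1/(s+1), Re(s) > -1
For e^(3t) * u(-t): L=-1/(s-3), Re(s) < 3
Combined: F(s)=1/(s+1)-1/(s-3), -1 < Re(s) < 3

Answer: 1/(s+1)-1/(s-3), ROC: -1 < Re(s) < 3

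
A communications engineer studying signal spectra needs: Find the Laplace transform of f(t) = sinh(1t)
L{sinh(at)}=a/(s²-a²)
L{sinh(1t)}=1/(s²-1)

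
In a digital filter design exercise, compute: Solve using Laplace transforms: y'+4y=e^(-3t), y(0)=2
Take L: sY - 2 + 4Y=1/(s + 3)
Y(s + 4)=1/(s + 3) + 2
Y=1/((s + 3)(s + 4)) + 2/(s + 4)
Partial fractions: 1/((s + 3)(s + 4))=1/(s + 3) - 1/(s + 4)
So Y=1/(s + 3) + 1/(s + 4)
Inverse Laplace transform (L^(-1){1/(s + 3)}=e^(-3t), L^(-1){1/(s + 4)}=e^(-4t)):

Answer: y(t)=1·e^(-3t) + e^(-4t)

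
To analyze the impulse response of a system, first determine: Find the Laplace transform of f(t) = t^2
L{t^n}=n!/s^(n+1)
L{t^2}=2!/s^3=2/s^3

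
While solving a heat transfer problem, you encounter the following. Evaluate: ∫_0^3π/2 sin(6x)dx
Antiderivative: -cos(6x)/6
Evaluate at bounds: [-cos(6·3π/2)/6] - [-cos(6·0)/6]
= (-(-1)+(1))/6 = 1/3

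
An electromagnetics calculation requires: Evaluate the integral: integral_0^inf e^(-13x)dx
integral_0^inf e^(-13x) dx=[-1/13*e^(-13x)]_0^inf
=0 - (-1/13)=1/13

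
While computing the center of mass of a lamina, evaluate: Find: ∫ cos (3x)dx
Using substitution u = 3x: ∫ cos(u) du/3 = sin(u)/3 + C

Answer: (1/3)sin(3x) + C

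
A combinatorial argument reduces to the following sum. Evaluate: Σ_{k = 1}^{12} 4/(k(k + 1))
Partial fractions: 4/(k(k+1))=4/k - 4/(k+1)
Telescoping sum: 4(1-1/13)=4·12/13

Answer: 48/13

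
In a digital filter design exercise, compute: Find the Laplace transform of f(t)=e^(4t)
L{e^(at)}=1/(s-a)
L{e^(4t)}=1/(s-4)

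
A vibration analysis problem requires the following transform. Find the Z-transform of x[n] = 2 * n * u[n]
Z{n*u[n]}=z/(z-1)^2
By linearity: Z{2*n*u[n]}=2z/(z-1)^2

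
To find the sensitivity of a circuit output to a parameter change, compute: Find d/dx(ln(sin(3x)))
Chain rule: d/dx[ln(u)] = u'/u where u = sin(3x)
u' = 3cos(3x)

Answer: (3cos(3x))/(sin(3x))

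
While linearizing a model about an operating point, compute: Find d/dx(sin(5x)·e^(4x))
Product rule: (fg)' = f'g+fg'
f = sin(5x), f' = 5·cos(5x)
g = e^(4x), g' = 4·e^(4x)

Answer: 5·cos(5x)·e^(4x)+4·sin(5x)·e^(4x)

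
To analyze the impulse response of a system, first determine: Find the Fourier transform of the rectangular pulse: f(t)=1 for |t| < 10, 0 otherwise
F(omega)=integral from -10 to 10 of e^(-j * omega * t) dt
=2 * sin(10 * omega)/omega=20 * sinc(10 * omega/pi)

Answer: 2 * sin(10 * omega)/omega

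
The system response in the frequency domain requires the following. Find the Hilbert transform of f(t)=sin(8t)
The Hilbert transform shifts each frequency component by -pi/2.
H{sin(wt)}=-cos(wt)
With w=8: H{sin(8t)}=-cos(8t)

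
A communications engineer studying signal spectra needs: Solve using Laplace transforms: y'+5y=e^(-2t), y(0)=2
Take L: sY - 2 + 5Y=1/(s + 2)
Y(s + 5)=1/(s + 2) + 2
Y=1/((s + 2)(s + 5)) + 2/(s + 5)
Partial fractions: 1/((s + 2)(s + 5))=(1/3)/(s + 2) - (1/3)/(s + 5)
So Y=(1/3)/(s + 2) + (5/3)/(s + 5)
Inverse Laplace transform (L^(-1){1/(s + 2)}=e^(-2t), L^(-1){1/(s + 5)}=e^(-5t)):

Answer: y(t)=(1/3)·e^(-2t) + (5/3)·e^(-5t)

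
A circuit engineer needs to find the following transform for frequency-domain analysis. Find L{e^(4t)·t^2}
First shifting: L{e^(at)f(t)}=F(s-a)
L{t^2}=2/s^3
Shift s → s-4: 2/(s-4)^3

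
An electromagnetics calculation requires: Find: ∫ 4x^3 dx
Using power rule: ∫ 4x^3 dx=4/4 x^4 + C=x^4 + C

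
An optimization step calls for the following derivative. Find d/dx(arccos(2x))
d/dx[arccos(u)] = -u'/√(1-u²), u = 2x, u' = 2

Answer: -2/√(1-4x²)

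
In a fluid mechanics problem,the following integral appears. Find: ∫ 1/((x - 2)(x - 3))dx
Partial fractions: 1/((x-2)(x-3))=A/(x-2) + B/(x-3)
A=-1, B=1
∫ [-1· 1/(x-2) + 1· 1/(x-3)] dx
=(1)[ln|x-3| - ln|x-2|] + C

Answer: ln|(x-3)/(x-2)| + C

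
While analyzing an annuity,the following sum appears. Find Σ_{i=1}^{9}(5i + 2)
=5·Σ i+2·9=5·45+18=243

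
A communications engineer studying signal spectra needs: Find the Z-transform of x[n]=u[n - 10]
Using the time-shift property: Z{u[n-10]}=z^(-10) * z/(z-1)
=z^(-9)/(z-1)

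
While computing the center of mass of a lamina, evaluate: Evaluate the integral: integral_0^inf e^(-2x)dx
integral_0^inf e^(-2x) dx = [-1/2*e^(-2x)]_0^inf
= 0 - (-1/2) = 1/2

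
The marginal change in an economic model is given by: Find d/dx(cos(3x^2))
Chain rule: d/dx[cos(u)] = -sin(u)·u' where u = 3x^2
u' = 6x

Answer: -6x·sin(3x^2)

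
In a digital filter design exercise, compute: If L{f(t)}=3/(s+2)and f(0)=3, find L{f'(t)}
L{f'(t)}=s·F(s) - f(0)=3s/(s + 2) - 3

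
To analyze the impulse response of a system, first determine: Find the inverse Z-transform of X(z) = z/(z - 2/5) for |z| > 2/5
Standard pair: z/(z-a) <-> a^n*u[n] for causal signals
With a=2/5: x[n]=(2/5)^n*u[n]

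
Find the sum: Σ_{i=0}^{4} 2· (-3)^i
Geometric series: S=a(1 - r^n)/(1 - r)
a=2, r=-3, n=5
S=2(1 + 243)/4=122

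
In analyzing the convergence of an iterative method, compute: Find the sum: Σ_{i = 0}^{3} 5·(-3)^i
Geometric series: S = a(1 - r^n)/(1 - r)
a = 5, r = -3, n = 4
S = 5(1 - 81)/4 = -100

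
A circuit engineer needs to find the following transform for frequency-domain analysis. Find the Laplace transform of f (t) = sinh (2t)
L{sinh(at)}=a/(s²-a²)
L{sinh(2t)}=2/(s²-4)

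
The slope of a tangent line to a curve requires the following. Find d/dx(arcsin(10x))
d/dx[arcsin(u)]=u'/√(1-u²), u=10x, u'=10

Answer: 10/√(1 - 100x²)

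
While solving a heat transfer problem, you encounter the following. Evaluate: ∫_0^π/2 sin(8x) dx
Antiderivative: -cos(8x)/8
Evaluate at bounds: [-cos(8·π/2)/8] - [-cos(8·0)/8]
=(-(1)+(1))/8=0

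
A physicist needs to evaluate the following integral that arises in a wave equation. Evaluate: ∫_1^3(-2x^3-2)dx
Step 1: Find antiderivative F(x)=(-1/2)x^4-2x
Step 2: F(3) - F(1)=-93/2 - (-5/2)=-44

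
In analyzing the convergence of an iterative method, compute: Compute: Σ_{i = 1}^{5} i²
Using formula: Σ i^2 = n(n+1)(2n+1)/6 = 5·6·11/6 = 55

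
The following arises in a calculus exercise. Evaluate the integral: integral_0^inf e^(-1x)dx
integral_0^inf e^(-1x) dx = [-1/1 * e^(-1x)]_0^inf
= 0 - (-1/1) = 1/1

Answer: 1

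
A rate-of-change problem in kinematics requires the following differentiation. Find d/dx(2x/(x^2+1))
Quotient rule: (f/g)' = (f'g - fg')/g²
f = 2x, f' = 2
g = x^2 + 1, g' = 2x

Answer: (2·(x^2 + 1) - 4x^2)/(x^2 + 1)²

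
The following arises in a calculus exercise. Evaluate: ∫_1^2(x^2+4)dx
Step 1: Find antiderivative F(x) = (1/3)x^3 + 4x
Step 2: F(2) - F(1) = 32/3 - (13/3) = 19/3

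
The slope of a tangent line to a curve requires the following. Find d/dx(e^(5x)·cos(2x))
Product rule: (fg)'=f'g+fg'
f=e^(5x), f'=5·e^(5x)
g=cos(2x), g'=-2·sin(2x)

Answer: 5·e^(5x)·cos(2x)-2·e^(5x)·sin(2x)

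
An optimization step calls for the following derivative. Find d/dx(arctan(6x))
d/dx[arctan(u)]=u'/(1+u²), u=6x, u'=6

Answer: 6/(1+36x²)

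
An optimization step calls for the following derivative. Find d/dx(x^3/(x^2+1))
Quotient rule: (f/g)' = (f'g - fg')/g²
f = x^3, f' = 3x^2
g = x^2 + 1, g' = 2x

Answer: (3x^2·(x^2 + 1) - 2x^4)/(x^2 + 1)²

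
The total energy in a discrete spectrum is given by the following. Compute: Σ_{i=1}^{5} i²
Using formula: Σ i^2 = n(n + 1)(2n + 1)/6 = 5·6·11/6 = 55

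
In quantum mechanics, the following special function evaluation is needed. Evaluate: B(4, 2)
B(x,y)=Γ(x)Γ(y)/Γ(x+y)=(x-1)!(y-1)!/(x+y-1)!
B(4,2)=3!·1!/5!=1/20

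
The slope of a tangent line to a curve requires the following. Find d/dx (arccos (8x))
d/dx[arccos(u)]=-u'/√(1-u²), u=8x, u'=8

Answer: -8/√(1 - 64x²)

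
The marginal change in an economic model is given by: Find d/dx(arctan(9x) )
d/dx[arctan(u)]=u'/(1 + u²), u=9x, u'=9

Answer: 9/(1 + 81x²)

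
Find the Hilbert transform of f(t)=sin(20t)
The Hilbert transform shifts each frequency component by -pi/2.
H{sin(wt)}=-cos(wt)
With w=20: H{sin(20t)}=-cos(20t)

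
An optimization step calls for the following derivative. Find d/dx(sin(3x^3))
Chain rule: d/dx[sin(u)]=cos(u)·u' where u=3x^3
u'=9x^2

Answer: 9x^2·cos(3x^3)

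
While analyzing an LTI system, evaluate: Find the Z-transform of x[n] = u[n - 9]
Using the time-shift property: Z{u[n-9]}=z^(-9) * z/(z-1)
=z^(-8)/(z-1)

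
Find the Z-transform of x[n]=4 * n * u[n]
Z{n*u[n]} = z/(z-1)^2
By linearity: Z{4*n*u[n]} = 4z/(z-1)^2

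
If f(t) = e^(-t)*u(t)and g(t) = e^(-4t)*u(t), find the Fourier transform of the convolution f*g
By the convolution theorem: F{f * g}=F(omega) * G(omega)
F(omega)=1/(1 + j * omega), G(omega)=1/(4 + j * omega)
F{f * g}=1/((1 + j * omega)(4 + j * omega))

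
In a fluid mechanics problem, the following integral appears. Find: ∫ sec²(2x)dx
Since d/dx[tan(2x)] = 2sec²(2x), integral = tan(2x)/2+C

Answer: (1/2)tan(2x)+C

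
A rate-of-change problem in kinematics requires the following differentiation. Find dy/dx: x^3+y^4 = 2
Differentiate: 3x^2+4y^3·(dy/dx) = 0
dy/dx = -3x^2/(4y^3)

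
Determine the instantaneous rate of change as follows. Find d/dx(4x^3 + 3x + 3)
Power rule: d/dx(ax^n)=n·a·x^(n-1)
Term by term: 12·x^2 + 3

Answer: 12x^2 + 3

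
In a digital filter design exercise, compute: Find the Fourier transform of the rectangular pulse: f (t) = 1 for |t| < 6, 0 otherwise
F(omega)=integral from -6 to 6 of e^(-j * omega * t) dt
=2 * sin(6 * omega)/omega=12 * sinc(6 * omega/pi)

Answer: 2 * sin(6 * omega)/omega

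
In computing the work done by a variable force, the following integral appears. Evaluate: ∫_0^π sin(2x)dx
Antiderivative: -cos(2x)/2
Evaluate at bounds: [-cos(2·π)/2] - [-cos(2·0)/2]
=(-(1) + (1))/2=0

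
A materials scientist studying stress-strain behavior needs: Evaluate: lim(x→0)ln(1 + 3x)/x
L'Hôpital (0/0): lim 3/(1 + 3x) / 1 = 3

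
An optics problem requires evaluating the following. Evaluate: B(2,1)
B(x,y) = Γ(x)Γ(y)/Γ(x + y) = (x-1)!(y-1)!/(x + y-1)!
B(2,1) = 1!·0!/2! = 1/2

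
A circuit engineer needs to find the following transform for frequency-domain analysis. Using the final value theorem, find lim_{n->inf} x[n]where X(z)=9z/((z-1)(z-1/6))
Final value theorem: lim x[n]=lim_{z->1} (z-1) * X(z)
(z-1) * X(z)=9z/(z-1/6)
As z->1: 9/(1-1/6)=9/(5/6)=54/5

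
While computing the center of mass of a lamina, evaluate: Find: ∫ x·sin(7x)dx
By parts: u = x, dv = sin(7x) dx
du = dx, v = -cos(7x)/7
= -x·cos(7x)/7+sin(7x)/7²+C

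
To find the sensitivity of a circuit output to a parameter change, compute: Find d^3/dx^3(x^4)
Apply power rule 3 times:
d^1: 4x^3
d^2: 12x^2
d^3: 24x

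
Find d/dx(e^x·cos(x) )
Product rule: (fg)' = f'g+fg'
f = e^x, f' = e^x
g = cos(x), g' = -sin(x)

Answer: e^x·cos(x) - e^x·sin(x)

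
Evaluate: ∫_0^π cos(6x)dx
Antiderivative: sin(6x)/6
Evaluate at bounds: [sin(6·π)/6] - [sin(6·0)/6]
= ((0) - (0))/6 = 0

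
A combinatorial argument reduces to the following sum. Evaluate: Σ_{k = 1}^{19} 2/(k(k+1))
Partial fractions: 2/(k(k+1))=2/k - 2/(k+1)
Telescoping sum: 2(1-1/20)=2·19/20

Answer: 19/10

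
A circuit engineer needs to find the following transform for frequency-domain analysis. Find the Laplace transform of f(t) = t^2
L{t^n} = n!/s^(n + 1)
L{t^2} = 2!/s^3 = 2/s^3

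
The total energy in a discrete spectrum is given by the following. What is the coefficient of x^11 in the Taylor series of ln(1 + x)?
ln(1 + x) = Σ (-1)^(n + 1) x^n/n
Coefficient of x^11 = (-1)^12/11 = 1/11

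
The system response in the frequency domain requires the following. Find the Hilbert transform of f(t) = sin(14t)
The Hilbert transform shifts each frequency component by -pi/2.
H{sin(wt)} = -cos(wt)
With w = 14: H{sin(14t)} = -cos(14t)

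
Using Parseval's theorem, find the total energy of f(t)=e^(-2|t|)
Parseval's theorem: E=integral |f(t)|^2 dt=(1/2pi) integral |F(omega)|^2 domega
E=integral_{-inf}^{inf} e^(-4|t|) dt=2 * integral_0^inf e^(-4t) dt=2/(2 * 2)=1/2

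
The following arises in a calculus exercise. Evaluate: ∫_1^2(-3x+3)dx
Step 1: Find antiderivative F(x)=(-3/2)x^2+3x
Step 2: F(2) - F(1)=0 - (3/2)=-3/2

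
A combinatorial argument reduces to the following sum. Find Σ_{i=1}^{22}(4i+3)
=4·Σ i + 3·22=4·253 + 66=1078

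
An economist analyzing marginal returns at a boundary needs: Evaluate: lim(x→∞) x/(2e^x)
Apply L'Hôpital 1 times (∞/∞ each time):
Eventually get 1!/(2e^x) → 0

Answer: 0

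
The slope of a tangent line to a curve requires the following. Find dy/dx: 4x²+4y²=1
Differentiate: 8x + 8y·(dy/dx)=0
dy/dx=-8x/(8y)=-1·(x/y)

Answer: dy/dx=-1·(x/y)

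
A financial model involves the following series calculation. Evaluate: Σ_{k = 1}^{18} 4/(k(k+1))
Partial fractions: 4/(k(k + 1))=4/k - 4/(k + 1)
Telescoping sum: 4(1 - 1/19)=4·18/19

Answer: 72/19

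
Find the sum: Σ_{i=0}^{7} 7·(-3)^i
Geometric series: S = a(1 - r^n)/(1 - r)
a = 7, r = -3, n = 8
S = 7(1-6561)/4 = -11480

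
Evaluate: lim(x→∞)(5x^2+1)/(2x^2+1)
Divide numerator and denominator by x^2:
lim (5 + 1/x^2)/(2 + 1/x^2)=5/2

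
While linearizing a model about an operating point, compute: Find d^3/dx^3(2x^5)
Apply power rule 3 times:
d^1: 10x^4
d^2: 40x^3
d^3: 120x^2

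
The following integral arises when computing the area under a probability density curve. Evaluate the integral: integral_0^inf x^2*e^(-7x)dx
This is a Gamma integral. Substitute u = 7x (du = 7 dx):
integral_0^inf x^2*e^(-7x) dx = (1/7^3) integral_0^inf u^2*e^(-u) du
= Gamma(3)/7^3 = 2!/7^3 = 2/343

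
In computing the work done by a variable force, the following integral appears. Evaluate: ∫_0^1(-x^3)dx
Step 1: Find antiderivative F(x) = (-1/4)x^4
Step 2: F(1) - F(0) = -1/4 - (0) = -1/4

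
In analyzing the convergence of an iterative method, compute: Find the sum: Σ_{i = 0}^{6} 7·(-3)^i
Geometric series: S = a(1 - r^n)/(1 - r)
a = 7, r = -3, n = 7
S = 7(1 + 2187)/4 = 3829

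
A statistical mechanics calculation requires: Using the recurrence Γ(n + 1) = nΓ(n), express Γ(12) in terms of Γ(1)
Γ(12)=11Γ(11)=11·10Γ(10)=...=11!·Γ(1)=39916800·Γ(1)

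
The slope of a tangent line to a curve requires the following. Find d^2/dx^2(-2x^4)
Apply power rule 2 times:
d^1: -8x^3
d^2: -24x^2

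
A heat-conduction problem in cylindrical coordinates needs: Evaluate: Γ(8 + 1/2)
Γ(n+1/2) = (2n)!√π/(4^n·n!)
= 20922789888000√π/(65536·40320) = (2027025/256)·√π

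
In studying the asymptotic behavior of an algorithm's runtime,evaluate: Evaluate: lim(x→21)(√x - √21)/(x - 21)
Multiply by conjugate (√x+√21)/(√x+√21):
=(x - 21)/((x - 21)(√x+√21))=1/(√x+√21)
As x → 21: 1/(2√21)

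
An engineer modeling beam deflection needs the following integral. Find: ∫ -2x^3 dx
Using power rule: ∫ -2x^3 dx = -2/4 x^4 + C = (-1/2)x^4 + C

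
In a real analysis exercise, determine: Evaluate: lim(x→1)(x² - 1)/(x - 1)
Factor: (x² - 1)=(x-1)(x+1)
Cancel (x-1): lim(x→1) (x+1)=2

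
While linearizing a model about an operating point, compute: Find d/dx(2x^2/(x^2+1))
Quotient rule: (f/g)'=(f'g - fg')/g²
f=2x^2, f'=4x
g=x^2+1, g'=2x

Answer: (4x·(x^2+1)-4x^3)/(x^2+1)²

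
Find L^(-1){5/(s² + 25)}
L^(-1){w/(s²+w²)}=sin(wt)
Here w=5

Answer: sin(5t)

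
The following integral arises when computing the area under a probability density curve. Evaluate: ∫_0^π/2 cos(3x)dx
Antiderivative: sin(3x)/3
Evaluate at bounds: [sin(3·π/2)/3] - [sin(3·0)/3]
= ((-1) - (0))/3 = -1/3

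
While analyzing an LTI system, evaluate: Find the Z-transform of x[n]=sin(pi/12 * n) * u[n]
Z{sin(w0*n)*u[n]} = z*sin(w0)/(z^2-2z*cos(w0)+1)
With w0 = pi/12: X(z) = z*sin(pi/12)/(z^2-2z*cos(pi/12)+1)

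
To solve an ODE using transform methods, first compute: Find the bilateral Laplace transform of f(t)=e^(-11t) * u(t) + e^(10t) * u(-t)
For e^(-11t) * u(t): L = 1/(s + 11), Re(s) > -11
For e^(10t) * u(-t): L = -1/(s-10), Re(s) < 10
Combined: F(s) = 1/(s + 11) - 1/(s-10), -11 < Re(s) < 10

Answer: 1/(s + 11) - 1/(s-10), ROC: -11 < Re(s) < 10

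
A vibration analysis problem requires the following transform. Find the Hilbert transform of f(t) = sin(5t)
The Hilbert transform shifts each frequency component by -pi/2.
H{sin(wt)}=-cos(wt)
With w=5: H{sin(5t)}=-cos(5t)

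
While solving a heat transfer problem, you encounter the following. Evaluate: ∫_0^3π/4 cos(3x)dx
Antiderivative: sin(3x)/3
Evaluate at bounds: [sin(3·3π/4)/3] - [sin(3·0)/3]
= ((√2/2) - (0))/3 = √2/6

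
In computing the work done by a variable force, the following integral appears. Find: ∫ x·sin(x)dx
By parts: u = x, dv = sin(x) dx
du = dx, v = -cos(x)
= -x·cos(x)+sin(x)+C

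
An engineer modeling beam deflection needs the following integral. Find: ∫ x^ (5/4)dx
Power rule: ∫ x^(5/4) dx=x^(9/4)/(9/4)+C

Answer: (4/9)·x^(9/4)+C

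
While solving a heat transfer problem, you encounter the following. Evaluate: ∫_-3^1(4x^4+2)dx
Step 1: Find antiderivative F(x)=(4/5)x^5+2x
Step 2: F(1) - F(-3)=14/5 - (-1002/5)=1016/5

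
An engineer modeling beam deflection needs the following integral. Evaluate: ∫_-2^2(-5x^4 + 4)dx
Step 1: Find antiderivative F(x)=-x^5 + 4x
Step 2: F(2) - F(-2)=-24 - (24)=-48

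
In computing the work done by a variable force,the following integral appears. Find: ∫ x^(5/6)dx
Power rule: ∫ x^(5/6) dx = x^(11/6)/(11/6)+C

Answer: (6/11)·x^(11/6)+C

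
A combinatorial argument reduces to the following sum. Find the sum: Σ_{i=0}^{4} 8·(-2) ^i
Geometric series: S=a(1 - r^n)/(1 - r)
a=8, r=-2, n=5
S=8(1 + 32)/3=88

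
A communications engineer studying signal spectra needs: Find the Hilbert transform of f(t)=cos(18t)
The Hilbert transform shifts each frequency component by -pi/2.
H{cos(wt)}=sin(wt)
With w=18: H{cos(18t)}=sin(18t)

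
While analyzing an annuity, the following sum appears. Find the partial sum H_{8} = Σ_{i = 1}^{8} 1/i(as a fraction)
H_8=1 + 1/2 + 1/3 + ... + 1/8
=761/280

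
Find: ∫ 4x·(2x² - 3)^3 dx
Let u = 2x² - 3, du = 4x dx
∫ u^3 du = u^4/4+C

Answer: (2x² - 3)^4/4+C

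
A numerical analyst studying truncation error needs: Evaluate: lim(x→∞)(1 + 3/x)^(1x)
Rewrite as [(1 + 3/x)^x]^1.
lim(1 + 3/x)^x = e^3, so limit = (e^3)^1 = e^3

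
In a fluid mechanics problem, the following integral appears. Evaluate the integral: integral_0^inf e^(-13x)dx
integral_0^inf e^(-13x) dx=[-1/13*e^(-13x)]_0^inf
=0 - (-1/13)=1/13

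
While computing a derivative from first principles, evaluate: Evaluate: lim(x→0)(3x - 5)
Polynomial is continuous, so substitute x=0:
3·0-5=-5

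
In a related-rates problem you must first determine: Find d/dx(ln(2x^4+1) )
Chain rule: d/dx[ln(u)] = u'/u where u = 2x^4 + 1
u' = 8x^3

Answer: (8x^3)/(2x^4 + 1)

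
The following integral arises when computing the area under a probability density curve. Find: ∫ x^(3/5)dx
Power rule: ∫ x^(3/5) dx=x^(8/5)/(8/5) + C

Answer: (5/8)·x^(8/5) + C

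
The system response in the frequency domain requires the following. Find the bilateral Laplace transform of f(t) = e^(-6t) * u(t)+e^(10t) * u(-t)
For e^(-6t) * u(t): L=1/(s + 6), Re(s) > -6
For e^(10t) * u(-t): L=-1/(s-10), Re(s) < 10
Combined: F(s)=1/(s + 6) - 1/(s-10), -6 < Re(s) < 10

Answer: 1/(s + 6) - 1/(s-10), ROC: -6 < Re(s) < 10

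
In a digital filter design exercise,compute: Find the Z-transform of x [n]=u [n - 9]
Using the time-shift property: Z{u[n-9]}=z^(-9)*z/(z-1)
=z^(-8)/(z-1)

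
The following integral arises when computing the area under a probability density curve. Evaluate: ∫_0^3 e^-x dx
Antiderivative: -e^-x
Evaluate: -(e^-3-1)

Answer: (e^-3-1)/(-1)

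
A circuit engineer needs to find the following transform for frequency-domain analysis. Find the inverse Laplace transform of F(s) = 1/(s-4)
L^(-1){1/(s-a)}=c·e^(at)
Here a=4, c=1

Answer: e^(4t)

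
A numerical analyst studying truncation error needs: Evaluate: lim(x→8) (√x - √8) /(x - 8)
Multiply by conjugate (√x + √8)/(√x + √8):
= (x - 8)/((x - 8)(√x + √8)) = 1/(√x + √8)
As x → 8: 1/(2√8)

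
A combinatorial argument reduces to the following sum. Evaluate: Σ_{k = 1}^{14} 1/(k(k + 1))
Partial fractions: 1/(k(k+1)) = 1/k - 1/(k+1)
Telescoping sum: 1(1-1/15) = 1·14/15

Answer: 14/15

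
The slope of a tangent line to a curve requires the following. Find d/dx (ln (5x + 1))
Chain rule: d/dx[ln(u)]=u'/u where u=5x + 1
u'=5

Answer: (5)/(5x + 1)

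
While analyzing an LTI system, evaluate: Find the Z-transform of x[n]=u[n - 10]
Using the time-shift property: Z{u[n-10]}=z^(-10)*z/(z-1)
=z^(-9)/(z-1)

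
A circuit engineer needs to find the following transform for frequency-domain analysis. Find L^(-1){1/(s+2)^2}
L^(-1){1/(s-a)^n} = t^(n-1)·e^(at)/(n-1)!
Here a = -2, n = 2: t^1·e^(-2t)/1

Answer: t·e^(-2t)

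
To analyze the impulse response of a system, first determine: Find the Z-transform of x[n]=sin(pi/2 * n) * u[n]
Z{sin(w0 * n) * u[n]} = z * sin(w0)/(z^2-2z * cos(w0)+1)
With w0 = pi/2: X(z) = z * sin(pi/2)/(z^2-2z * cos(pi/2)+1)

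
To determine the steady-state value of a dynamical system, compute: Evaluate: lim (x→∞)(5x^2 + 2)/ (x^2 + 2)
Divide numerator and denominator by x^2:
lim (5+2/x^2)/(1+2/x^2)=5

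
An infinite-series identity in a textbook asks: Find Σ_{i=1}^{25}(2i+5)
= 2·Σ i + 5·25 = 2·325 + 125 = 775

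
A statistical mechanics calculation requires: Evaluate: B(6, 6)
B(x,y)=Γ(x)Γ(y)/Γ(x + y)=(x-1)!(y-1)!/(x + y-1)!
B(6,6)=5!·5!/11!=1/2772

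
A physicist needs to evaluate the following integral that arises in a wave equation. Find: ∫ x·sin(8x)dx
By parts: u = x, dv = sin(8x) dx
du = dx, v = -cos(8x)/8
= -x·cos(8x)/8 + sin(8x)/8² + C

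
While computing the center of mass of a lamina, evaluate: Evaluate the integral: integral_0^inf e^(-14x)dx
integral_0^inf e^(-14x) dx = [-1/14 * e^(-14x)]_0^inf
= 0 - (-1/14) = 1/14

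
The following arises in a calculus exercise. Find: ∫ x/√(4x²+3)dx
Let u=4x²+3, du=8x dx
∫ (1/8)·u^(-1/2) du=√u/4+C

Answer: √(4x²+3)/4+C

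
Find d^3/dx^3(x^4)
Apply power rule 3 times:
d^1: 4x^3
d^2: 12x^2
d^3: 24x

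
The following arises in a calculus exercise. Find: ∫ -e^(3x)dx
Since d/dx[e^(3x)] = 3e^(3x), we get -1/3 e^(3x) + C

Answer: (-1/3)e^(3x) + C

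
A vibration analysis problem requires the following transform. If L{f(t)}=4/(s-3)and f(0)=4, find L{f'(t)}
L{f'(t)} = s·F(s) - f(0) = 4s/(s-3) - 4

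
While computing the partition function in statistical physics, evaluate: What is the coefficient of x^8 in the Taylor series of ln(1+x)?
ln(1 + x) = Σ (-1)^(n + 1) x^n/n
Coefficient of x^8 = (-1)^9/8 = -1/8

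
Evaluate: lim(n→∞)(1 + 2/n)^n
This is the definition of e^2: lim(1 + 2/n)^n=e^2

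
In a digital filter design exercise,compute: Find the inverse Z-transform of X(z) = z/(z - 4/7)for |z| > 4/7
Standard pair: z/(z-a) <-> a^n * u[n] for causal signals
With a=4/7: x[n]=(4/7)^n * u[n]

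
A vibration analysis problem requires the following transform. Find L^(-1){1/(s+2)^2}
L^(-1){1/(s-a)^n}=t^(n-1)·e^(at)/(n-1)!
Here a=-2, n=2: t^1·e^(-2t)/1

Answer: t·e^(-2t)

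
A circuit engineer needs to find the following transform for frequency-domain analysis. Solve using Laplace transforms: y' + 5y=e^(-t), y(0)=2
Take L: sY - 2 + 5Y = 1/(s + 1)
Y(s + 5) = 1/(s + 1) + 2
Y = 1/((s + 1)(s + 5)) + 2/(s + 5)
Partial fractions: 1/((s + 1)(s + 5)) = (1/4)/(s + 1) - (1/4)/(s + 5)
So Y = (1/4)/(s + 1) + (7/4)/(s + 5)
Inverse Laplace transform (L^(-1){1/(s + 1)} = e^(-t), L^(-1){1/(s + 5)} = e^(-5t)):

Answer: y(t) = (1/4)·e^(-t) + (7/4)·e^(-5t)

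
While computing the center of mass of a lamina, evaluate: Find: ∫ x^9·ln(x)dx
By parts: u=ln(x), dv=x^9 dx
du=1/x dx, v=x^10/10
=x^10·ln(x)/10 - ∫ x^9/10 dx
=x^10·ln(x)/10 - x^10/100+C

Answer: x^10(ln(x)/10-1/100)+C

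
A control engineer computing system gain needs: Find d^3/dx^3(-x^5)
Apply power rule 3 times:
d^1: -5x^4
d^2: -20x^3
d^3: -60x^2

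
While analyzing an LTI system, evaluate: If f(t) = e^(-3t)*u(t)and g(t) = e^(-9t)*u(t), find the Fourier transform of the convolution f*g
By the convolution theorem: F{f*g} = F(omega)*G(omega)
F(omega) = 1/(3+j*omega), G(omega) = 1/(9+j*omega)
F{f*g} = 1/((3+j*omega)(9+j*omega))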